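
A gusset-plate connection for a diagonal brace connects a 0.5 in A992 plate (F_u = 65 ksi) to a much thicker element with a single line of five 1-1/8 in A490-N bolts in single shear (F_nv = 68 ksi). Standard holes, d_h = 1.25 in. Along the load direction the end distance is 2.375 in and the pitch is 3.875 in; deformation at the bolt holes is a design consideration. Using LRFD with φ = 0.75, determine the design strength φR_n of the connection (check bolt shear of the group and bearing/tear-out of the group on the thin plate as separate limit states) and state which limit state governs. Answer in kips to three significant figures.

253 kips (bolt shear governs)

Bolt shear: A_b = π·1.125²/4 = 0.994 in²; R_n = 68 × 0.994 × 5 × 1 = 338 kips → 0.75 × 338 = 253 kips.
Bearing (1.2 l_c t F_u ≤ 2.4 d t F_u): upper limit = 2.4·1.125·0.5·65 = 87.75 kips.
  Edge l_c = 2.375 − 1.25/2 = 1.75 → r_n = 68.25 kips; interior l_c = 3.875 − 1.25 = 2.625 → r_n = 87.75 kips.
  R_n,bearing = 1·68.25 + 4·87.75 = 419.2 kips → 0.75 × 419.2 = 314 kips.
Bolt shear governs: 253 kips.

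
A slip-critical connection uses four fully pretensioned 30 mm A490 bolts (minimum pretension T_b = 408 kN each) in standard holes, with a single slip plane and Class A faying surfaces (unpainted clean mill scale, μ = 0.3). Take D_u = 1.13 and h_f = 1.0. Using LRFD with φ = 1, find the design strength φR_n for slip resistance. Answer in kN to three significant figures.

553 kN

R_n = μ · D_u · h_f · T_b · n_s · n_b = 0.3 × 1.13 × 1.0 × 408 × 1 × 4 = 553.2 kN.
Design strength φR_n = 1 × 553.2 = 553 kN.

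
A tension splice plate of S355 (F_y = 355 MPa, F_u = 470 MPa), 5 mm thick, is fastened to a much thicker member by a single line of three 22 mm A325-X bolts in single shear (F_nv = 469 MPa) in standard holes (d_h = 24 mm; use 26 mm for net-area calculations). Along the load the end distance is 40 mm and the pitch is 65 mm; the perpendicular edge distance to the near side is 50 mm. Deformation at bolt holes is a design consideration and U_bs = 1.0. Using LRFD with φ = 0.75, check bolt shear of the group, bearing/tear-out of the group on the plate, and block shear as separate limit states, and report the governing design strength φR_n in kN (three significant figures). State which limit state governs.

176 kN (block shear governs)

Bolt shear: A_b = π·22²/4 = 380.1 mm²; R_n = 469 × 380.1 × 3 × 1 / 1000 = 534.8 kN → 0.75 × 534.8 = 401 kN.
Bearing: edge l_c = 28, r_n = 78.96 kN; interior l_c = 41, r_n = 115.6 kN; R_n = 78.96 + 2·115.6 = 310.2 kN → 233 kN.
Block shear: A_gv = 850, A_nv = 525, A_nt = 185 mm²; R_n = min(0.6F_uA_nv, 0.6F_yA_gv) + U_bs·F_u·A_nt = 235 kN → 176 kN.
Block shear governs: 176 kN.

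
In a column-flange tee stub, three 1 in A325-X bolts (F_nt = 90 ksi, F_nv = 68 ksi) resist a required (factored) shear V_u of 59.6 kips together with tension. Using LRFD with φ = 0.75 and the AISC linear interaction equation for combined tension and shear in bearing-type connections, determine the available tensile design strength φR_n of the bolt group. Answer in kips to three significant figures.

A_b = π·1²/4 = 0.7854 in²; f_rv = 59.6 / (3 × 0.7854) = 25.3 ksi.
F'_nt = 1.3 F_nt − (F_nt / φF_nv) f_rv = 1.3·90 − (90/(0.75·68))·25.3 = 72.36 ksi, capped at F_nt → F'_nt = 72.36 ksi.
R_n = F'_nt · A_b · n = 72.36 × 0.7854 × 3 = 170.5 kips.
Design strength φR_n = 0.75 × 170.5 = 128 kips.

128 kips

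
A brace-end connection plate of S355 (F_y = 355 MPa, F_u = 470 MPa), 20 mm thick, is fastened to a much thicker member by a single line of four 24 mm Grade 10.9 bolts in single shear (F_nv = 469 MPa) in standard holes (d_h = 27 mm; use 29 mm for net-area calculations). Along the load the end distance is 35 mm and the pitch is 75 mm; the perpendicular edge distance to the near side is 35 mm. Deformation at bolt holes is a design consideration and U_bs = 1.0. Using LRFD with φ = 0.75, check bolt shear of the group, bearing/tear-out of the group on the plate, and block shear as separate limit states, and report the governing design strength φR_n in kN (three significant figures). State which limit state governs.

637 kN (bolt shear governs)

Bolt shear: A_b = π·24²/4 = 452.4 mm²; R_n = 469 × 452.4 × 4 × 1 / 1000 = 848.7 kN → 0.75 × 848.7 = 637 kN.
Bearing: edge l_c = 21.5, r_n = 242.5 kN; interior l_c = 48, r_n = 541.4 kN; R_n = 242.5 + 3·541.4 = 1867 kN → 1400 kN.
Block shear: A_gv = 5200, A_nv = 3170, A_nt = 410 mm²; R_n = min(0.6F_uA_nv, 0.6F_yA_gv) + U_bs·F_u·A_nt = 1087 kN → 815 kN.
Bolt shear governs: 637 kN.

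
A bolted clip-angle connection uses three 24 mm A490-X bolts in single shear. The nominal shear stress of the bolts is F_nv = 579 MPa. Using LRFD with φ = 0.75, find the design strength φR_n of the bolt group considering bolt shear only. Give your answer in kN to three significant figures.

A_b = π × 24² / 4 = 452.4 mm².
R_n = F_nv · A_b · n · n_s = 579 × 452.4 × 3 × 1 / 1000 = 785.8 kN.
Design strength φR_n = 0.75 × 785.8 = 589 kN.

589 kN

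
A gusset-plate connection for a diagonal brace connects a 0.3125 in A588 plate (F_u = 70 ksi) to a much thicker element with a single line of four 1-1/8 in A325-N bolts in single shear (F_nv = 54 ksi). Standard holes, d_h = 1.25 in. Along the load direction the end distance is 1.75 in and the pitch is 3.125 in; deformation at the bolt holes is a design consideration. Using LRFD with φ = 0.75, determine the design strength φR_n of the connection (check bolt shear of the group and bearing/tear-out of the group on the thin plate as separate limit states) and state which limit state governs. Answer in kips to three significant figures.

Bolt shear: A_b = π·1.125²/4 = 0.994 in²; R_n = 54 × 0.994 × 4 × 1 = 214.7 kips → 0.75 × 214.7 = 161 kips.
Bearing (1.2 l_c t F_u ≤ 2.4 d t F_u): upper limit = 2.4·1.125·0.3125·70 = 59.06 kips.
  Edge l_c = 1.75 − 1.25/2 = 1.125 → r_n = 29.53 kips; interior l_c = 3.125 − 1.25 = 1.875 → r_n = 49.22 kips.
  R_n,bearing = 1·29.53 + 3·49.22 = 177.2 kips → 0.75 × 177.2 = 133 kips.
Bearing governs: 133 kips.

133 kips (bearing governs)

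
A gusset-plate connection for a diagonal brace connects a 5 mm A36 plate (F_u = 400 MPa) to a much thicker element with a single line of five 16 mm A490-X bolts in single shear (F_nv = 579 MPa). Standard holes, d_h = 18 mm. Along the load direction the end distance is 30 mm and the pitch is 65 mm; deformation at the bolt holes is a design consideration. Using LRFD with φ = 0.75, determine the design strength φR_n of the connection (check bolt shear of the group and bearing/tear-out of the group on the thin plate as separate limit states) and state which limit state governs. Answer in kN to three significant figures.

Bolt shear: A_b = π·16²/4 = 201.1 mm²; R_n = 579 × 201.1 × 5 × 1 / 1000 = 582.1 kN → 0.75 × 582.1 = 437 kN.
Bearing (1.2 l_c t F_u ≤ 2.4 d t F_u): upper limit = 2.4·16·5·400 / 1000 = 76.8 kN.
  Edge l_c = 30 − 18/2 = 21 → r_n = 50.4 kN; interior l_c = 65 − 18 = 47 → r_n = 76.8 kN.
  R_n,bearing = 1·50.4 + 4·76.8 = 357.6 kN → 0.75 × 357.6 = 268 kN.
Bearing governs: 268 kN.

268 kN (bearing governs)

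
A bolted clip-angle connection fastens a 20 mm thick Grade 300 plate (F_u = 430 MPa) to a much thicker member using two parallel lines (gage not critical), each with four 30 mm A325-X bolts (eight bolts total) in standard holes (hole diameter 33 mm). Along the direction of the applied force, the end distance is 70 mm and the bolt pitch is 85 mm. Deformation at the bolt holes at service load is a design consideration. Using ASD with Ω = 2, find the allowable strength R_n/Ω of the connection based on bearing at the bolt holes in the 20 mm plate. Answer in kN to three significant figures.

Per bolt r_n = 1.2 l_c t F_u ≤ 2.4 d t F_u; upper limit = 2.4 × 30 × 20 × 430 / 1000 = 619.2 kN.
Edge bolt: l_c = 70 − 33/2 = 53.5 mm → 1.2 × 53.5 × 20 × 430 / 1000 = 552.1 → r_n = 552.1 kN.
Interior bolts: l_c = 85 − 33 = 52 mm → 1.2 × 52 × 20 × 430 / 1000 = 536.6 → r_n = 536.6 kN.
R_n = 2 × 552.1 + 6 × 536.6 = 4324 kN.
Allowable strength R_n/Ω = 4324 / 2 = 2160 kN.

2160 kN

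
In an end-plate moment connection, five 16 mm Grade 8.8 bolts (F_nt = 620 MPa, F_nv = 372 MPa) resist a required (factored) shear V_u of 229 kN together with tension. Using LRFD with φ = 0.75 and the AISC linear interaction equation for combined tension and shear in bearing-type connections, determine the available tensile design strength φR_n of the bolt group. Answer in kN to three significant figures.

226 kN

A_b = π·16²/4 = 201.1 mm²; f_rv = 229 × 1000 / (5 × 201.1) = 227.8 MPa.
F'_nt = 1.3 F_nt − (F_nt / φF_nv) f_rv = 1.3·620 − (620/(0.75·372))·227.8 = 299.8 MPa, capped at F_nt → F'_nt = 299.8 MPa.
R_n = F'_nt · A_b · n = 299.8 × 201.1 × 5 / 1000 = 301.4 kN.
Design strength φR_n = 0.75 × 301.4 = 226 kN.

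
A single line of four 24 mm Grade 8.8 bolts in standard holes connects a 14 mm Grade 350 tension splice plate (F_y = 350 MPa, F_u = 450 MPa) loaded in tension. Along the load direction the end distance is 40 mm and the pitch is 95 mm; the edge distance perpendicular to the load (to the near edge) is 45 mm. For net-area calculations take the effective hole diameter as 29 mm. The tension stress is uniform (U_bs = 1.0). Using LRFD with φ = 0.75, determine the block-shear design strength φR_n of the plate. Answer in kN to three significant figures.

Shear plane L_v = 40 + 3·95 = 325 mm; A_gv = 325 × 14 = 4550 mm².
A_nv = (325 − 3.5·29) × 14 = 3129 mm².
A_nt = (45 − 0.5·29) × 14 = 427 mm².
0.6 F_u A_nv = 844.8 kN; 0.6 F_y A_gv = 955.5 kN → shear rupture governs the shear term.
R_n = 844.8 + 1.0 × 450 × 427 / 1000 = 1037 kN.
Design strength φR_n = 0.75 × 1037 = 778 kN.

778 kN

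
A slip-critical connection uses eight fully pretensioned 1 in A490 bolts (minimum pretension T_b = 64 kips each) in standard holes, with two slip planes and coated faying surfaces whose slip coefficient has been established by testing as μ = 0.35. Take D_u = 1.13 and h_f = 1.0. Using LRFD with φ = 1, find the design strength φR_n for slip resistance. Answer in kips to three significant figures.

R_n = μ · D_u · h_f · T_b · n_s · n_b = 0.35 × 1.13 × 1.0 × 64 × 2 × 8 = 405 kips.
Design strength φR_n = 1 × 405 = 405 kips.

405 kips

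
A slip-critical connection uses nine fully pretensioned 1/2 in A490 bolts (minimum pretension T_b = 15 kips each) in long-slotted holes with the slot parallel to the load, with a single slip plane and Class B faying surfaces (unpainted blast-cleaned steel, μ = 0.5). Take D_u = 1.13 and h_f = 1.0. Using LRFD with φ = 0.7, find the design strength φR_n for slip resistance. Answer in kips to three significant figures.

R_n = μ · D_u · h_f · T_b · n_s · n_b = 0.5 × 1.13 × 1.0 × 15 × 1 × 9 = 76.27 kips.
Design strength φR_n = 0.7 × 76.27 = 53.4 kips.

53.4 kips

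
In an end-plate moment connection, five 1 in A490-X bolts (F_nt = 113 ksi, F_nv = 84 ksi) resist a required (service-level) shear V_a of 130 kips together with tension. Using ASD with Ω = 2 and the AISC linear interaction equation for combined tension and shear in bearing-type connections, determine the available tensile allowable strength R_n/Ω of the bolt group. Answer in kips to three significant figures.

114 kips

A_b = π·1²/4 = 0.7854 in²; f_rv = 130 / (5 × 0.7854) = 33.1 ksi.
F'_nt = 1.3 F_nt − (Ω F_nt / F_nv) f_rv = 1.3·113 − (2·113/84)·33.1 = 57.83 ksi, capped at F_nt → F'_nt = 57.83 ksi.
R_n = F'_nt · A_b · n = 57.83 × 0.7854 × 5 = 227.1 kips.
Allowable strength R_n/Ω = 227.1 / 2 = 114 kips.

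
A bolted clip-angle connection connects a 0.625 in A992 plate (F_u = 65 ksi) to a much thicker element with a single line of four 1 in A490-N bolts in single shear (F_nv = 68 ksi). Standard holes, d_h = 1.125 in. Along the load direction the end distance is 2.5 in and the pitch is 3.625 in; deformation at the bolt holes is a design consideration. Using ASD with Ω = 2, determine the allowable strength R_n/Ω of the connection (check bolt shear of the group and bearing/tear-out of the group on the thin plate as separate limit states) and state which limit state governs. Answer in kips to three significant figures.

Bolt shear: A_b = π·1²/4 = 0.7854 in²; R_n = 68 × 0.7854 × 4 × 1 = 213.6 kips → 213.6 / 2 = 107 kips.
Bearing (1.2 l_c t F_u ≤ 2.4 d t F_u): upper limit = 2.4·1·0.625·65 = 97.5 kips.
  Edge l_c = 2.5 − 1.125/2 = 1.938 → r_n = 94.45 kips; interior l_c = 3.625 − 1.125 = 2.5 → r_n = 97.5 kips.
  R_n,bearing = 1·94.45 + 3·97.5 = 387 kips → 387 / 2 = 193 kips.
Bolt shear governs: 107 kips.

107 kips (bolt shear governs)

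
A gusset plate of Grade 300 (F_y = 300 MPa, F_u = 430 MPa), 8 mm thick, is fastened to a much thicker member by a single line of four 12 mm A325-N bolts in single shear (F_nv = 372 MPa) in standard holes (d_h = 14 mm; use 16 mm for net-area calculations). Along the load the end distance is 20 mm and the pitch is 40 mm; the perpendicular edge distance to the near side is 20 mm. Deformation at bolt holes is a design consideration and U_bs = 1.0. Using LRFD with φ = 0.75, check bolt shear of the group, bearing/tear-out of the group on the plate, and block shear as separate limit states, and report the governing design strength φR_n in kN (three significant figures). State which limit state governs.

126 kN (bolt shear governs)

Bolt shear: A_b = π·12²/4 = 113.1 mm²; R_n = 372 × 113.1 × 4 × 1 / 1000 = 168.3 kN → 0.75 × 168.3 = 126 kN.
Bearing: edge l_c = 13, r_n = 53.66 kN; interior l_c = 26, r_n = 99.07 kN; R_n = 53.66 + 3·99.07 = 350.9 kN → 263 kN.
Block shear: A_gv = 1120, A_nv = 672, A_nt = 96 mm²; R_n = min(0.6F_uA_nv, 0.6F_yA_gv) + U_bs·F_u·A_nt = 214.7 kN → 161 kN.
Bolt shear governs: 126 kN.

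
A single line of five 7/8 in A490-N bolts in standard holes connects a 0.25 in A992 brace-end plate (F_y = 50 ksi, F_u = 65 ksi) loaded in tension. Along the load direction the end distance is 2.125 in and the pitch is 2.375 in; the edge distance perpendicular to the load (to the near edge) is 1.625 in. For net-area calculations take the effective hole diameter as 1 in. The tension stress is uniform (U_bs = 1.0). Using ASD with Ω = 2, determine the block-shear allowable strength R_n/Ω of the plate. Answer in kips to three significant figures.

Shear plane L_v = 2.125 + 4·2.375 = 11.62 in; A_gv = 11.62 × 0.25 = 2.906 in².
A_nv = (11.62 − 4.5·1) × 0.25 = 1.781 in².
A_nt = (1.625 − 0.5·1) × 0.25 = 0.2812 in².
0.6 F_u A_nv = 69.47 kips; 0.6 F_y A_gv = 87.19 kips → shear rupture governs the shear term.
R_n = 69.47 + 1.0 × 65 × 0.2812 = 87.75 kips.
Allowable strength R_n/Ω = 87.75 / 2 = 43.9 kips.

43.9 kips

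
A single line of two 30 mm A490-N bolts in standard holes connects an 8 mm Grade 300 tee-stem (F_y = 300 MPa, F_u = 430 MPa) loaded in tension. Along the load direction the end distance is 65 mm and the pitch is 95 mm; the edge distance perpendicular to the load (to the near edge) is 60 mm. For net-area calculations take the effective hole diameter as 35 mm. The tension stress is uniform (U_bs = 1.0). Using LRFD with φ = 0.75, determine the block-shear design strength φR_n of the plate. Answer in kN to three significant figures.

276 kN

Shear plane L_v = 65 + 1·95 = 160 mm; A_gv = 160 × 8 = 1280 mm².
A_nv = (160 − 1.5·35) × 8 = 860 mm².
A_nt = (60 − 0.5·35) × 8 = 340 mm².
0.6 F_u A_nv = 221.9 kN; 0.6 F_y A_gv = 230.4 kN → shear rupture governs the shear term.
R_n = 221.9 + 1.0 × 430 × 340 / 1000 = 368.1 kN.
Design strength φR_n = 0.75 × 368.1 = 276 kN.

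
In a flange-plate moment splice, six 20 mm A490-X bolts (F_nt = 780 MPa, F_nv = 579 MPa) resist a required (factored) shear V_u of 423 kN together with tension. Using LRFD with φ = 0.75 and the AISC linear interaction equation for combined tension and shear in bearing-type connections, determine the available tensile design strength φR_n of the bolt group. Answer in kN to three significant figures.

864 kN

A_b = π·20²/4 = 314.2 mm²; f_rv = 423 × 1000 / (6 × 314.2) = 224.4 MPa.
F'_nt = 1.3 F_nt − (F_nt / φF_nv) f_rv = 1.3·780 − (780/(0.75·579))·224.4 = 610.9 MPa, capped at F_nt → F'_nt = 610.9 MPa.
R_n = F'_nt · A_b · n = 610.9 × 314.2 × 6 / 1000 = 1152 kN.
Design strength φR_n = 0.75 × 1152 = 864 kN.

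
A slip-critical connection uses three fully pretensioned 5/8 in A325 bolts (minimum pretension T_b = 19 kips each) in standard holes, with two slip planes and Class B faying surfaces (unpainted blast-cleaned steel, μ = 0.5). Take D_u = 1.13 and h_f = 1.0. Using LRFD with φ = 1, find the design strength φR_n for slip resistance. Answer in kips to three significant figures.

64.4 kips

R_n = μ · D_u · h_f · T_b · n_s · n_b = 0.5 × 1.13 × 1.0 × 19 × 2 × 3 = 64.41 kips.
Design strength φR_n = 1 × 64.41 = 64.4 kips.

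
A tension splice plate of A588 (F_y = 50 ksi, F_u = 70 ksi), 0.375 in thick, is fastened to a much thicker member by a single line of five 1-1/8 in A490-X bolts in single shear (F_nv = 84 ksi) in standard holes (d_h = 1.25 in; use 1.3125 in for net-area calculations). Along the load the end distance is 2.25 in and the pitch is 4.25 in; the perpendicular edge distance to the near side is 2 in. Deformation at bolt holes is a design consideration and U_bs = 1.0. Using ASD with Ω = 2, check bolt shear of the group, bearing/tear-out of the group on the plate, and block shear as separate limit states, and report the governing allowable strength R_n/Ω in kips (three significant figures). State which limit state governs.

123 kips (block shear governs)

Bolt shear: A_b = π·1.125²/4 = 0.994 in²; R_n = 84 × 0.994 × 5 × 1 = 417.5 kips → 417.5 / 2 = 209 kips.
Bearing: edge l_c = 1.625, r_n = 51.19 kips; interior l_c = 3, r_n = 70.88 kips; R_n = 51.19 + 4·70.88 = 334.7 kips → 167 kips.
Block shear: A_gv = 7.219, A_nv = 5.004, A_nt = 0.5039 in²; R_n = min(0.6F_uA_nv, 0.6F_yA_gv) + U_bs·F_u·A_nt = 245.4 kips → 123 kips.
Block shear governs: 123 kips.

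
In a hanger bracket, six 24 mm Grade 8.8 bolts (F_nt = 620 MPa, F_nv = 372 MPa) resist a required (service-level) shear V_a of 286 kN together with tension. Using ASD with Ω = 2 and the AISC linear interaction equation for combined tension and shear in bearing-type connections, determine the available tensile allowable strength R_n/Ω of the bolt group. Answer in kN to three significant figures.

617 kN

A_b = π·24²/4 = 452.4 mm²; f_rv = 286 × 1000 / (6 × 452.4) = 105.4 MPa.
F'_nt = 1.3 F_nt − (Ω F_nt / F_nv) f_rv = 1.3·620 − (2·620/372)·105.4 = 454.8 MPa, capped at F_nt → F'_nt = 454.8 MPa.
R_n = F'_nt · A_b · n = 454.8 × 452.4 × 6 / 1000 = 1234 kN.
Allowable strength R_n/Ω = 1234 / 2 = 617 kN.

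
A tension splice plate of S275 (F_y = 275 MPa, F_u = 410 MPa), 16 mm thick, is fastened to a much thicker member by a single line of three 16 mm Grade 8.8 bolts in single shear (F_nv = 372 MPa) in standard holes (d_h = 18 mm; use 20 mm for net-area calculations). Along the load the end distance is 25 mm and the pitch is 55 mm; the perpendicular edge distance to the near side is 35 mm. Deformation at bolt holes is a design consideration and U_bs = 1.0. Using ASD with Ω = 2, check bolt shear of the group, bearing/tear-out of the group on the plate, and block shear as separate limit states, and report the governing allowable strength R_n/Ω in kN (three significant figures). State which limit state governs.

Bolt shear: A_b = π·16²/4 = 201.1 mm²; R_n = 372 × 201.1 × 3 × 1 / 1000 = 224.4 kN → 224.4 / 2 = 112 kN.
Bearing: edge l_c = 16, r_n = 126 kN; interior l_c = 37, r_n = 251.9 kN; R_n = 126 + 2·251.9 = 629.8 kN → 315 kN.
Block shear: A_gv = 2160, A_nv = 1360, A_nt = 400 mm²; R_n = min(0.6F_uA_nv, 0.6F_yA_gv) + U_bs·F_u·A_nt = 498.6 kN → 249 kN.
Bolt shear governs: 112 kN.

112 kN (bolt shear governs)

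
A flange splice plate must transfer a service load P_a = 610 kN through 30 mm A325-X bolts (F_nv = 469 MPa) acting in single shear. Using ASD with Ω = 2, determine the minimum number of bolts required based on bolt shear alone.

A_b = π·30²/4 = 706.9 mm².
Per-bolt allowable strength R_n/Ω = 469 × 706.9 × 1 / 1000 / 2 = 165.8 kN.
n ≥ 610 / 165.8 = 3.68 → use 4 bolts.

4 bolts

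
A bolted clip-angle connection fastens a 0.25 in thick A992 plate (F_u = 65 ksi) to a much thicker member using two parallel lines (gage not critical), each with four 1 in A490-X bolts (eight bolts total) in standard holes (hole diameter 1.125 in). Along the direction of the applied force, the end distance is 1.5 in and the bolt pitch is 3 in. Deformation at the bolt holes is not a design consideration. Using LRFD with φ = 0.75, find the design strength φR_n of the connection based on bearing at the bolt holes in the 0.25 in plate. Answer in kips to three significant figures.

Per bolt r_n = 1.5 l_c t F_u ≤ 3.0 d t F_u; upper limit = 3.0 × 1 × 0.25 × 65 = 48.75 kips.
Edge bolt: l_c = 1.5 − 1.125/2 = 0.9375 in → 1.5 × 0.9375 × 0.25 × 65 = 22.85 → r_n = 22.85 kips.
Interior bolts: l_c = 3 − 1.125 = 1.875 in → 1.5 × 1.875 × 0.25 × 65 = 45.7 → r_n = 45.7 kips.
R_n = 2 × 22.85 + 6 × 45.7 = 319.9 kips.
Design strength φR_n = 0.75 × 319.9 = 240 kips.

240 kips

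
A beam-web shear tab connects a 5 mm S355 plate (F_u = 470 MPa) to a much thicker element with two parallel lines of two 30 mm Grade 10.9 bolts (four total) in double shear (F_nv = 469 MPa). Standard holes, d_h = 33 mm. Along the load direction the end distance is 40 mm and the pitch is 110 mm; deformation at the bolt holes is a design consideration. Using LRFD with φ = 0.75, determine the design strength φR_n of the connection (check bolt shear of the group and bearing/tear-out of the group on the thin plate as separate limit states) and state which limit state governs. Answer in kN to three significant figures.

Bolt shear: A_b = π·30²/4 = 706.9 mm²; R_n = 469 × 706.9 × 4 × 2 / 1000 = 2652 kN → 0.75 × 2652 = 1990 kN.
Bearing (1.2 l_c t F_u ≤ 2.4 d t F_u): upper limit = 2.4·30·5·470 / 1000 = 169.2 kN.
  Edge l_c = 40 − 33/2 = 23.5 → r_n = 66.27 kN; interior l_c = 110 − 33 = 77 → r_n = 169.2 kN.
  R_n,bearing = 2·66.27 + 2·169.2 = 470.9 kN → 0.75 × 470.9 = 353 kN.
Bearing governs: 353 kN.

353 kN (bearing governs)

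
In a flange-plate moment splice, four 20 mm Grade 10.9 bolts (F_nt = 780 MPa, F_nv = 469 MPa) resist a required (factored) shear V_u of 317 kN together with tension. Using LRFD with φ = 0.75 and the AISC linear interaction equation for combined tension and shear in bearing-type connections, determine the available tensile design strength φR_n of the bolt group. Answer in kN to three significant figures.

A_b = π·20²/4 = 314.2 mm²; f_rv = 317 × 1000 / (4 × 314.2) = 252.3 MPa.
F'_nt = 1.3 F_nt − (F_nt / φF_nv) f_rv = 1.3·780 − (780/(0.75·469))·252.3 = 454.6 MPa, capped at F_nt → F'_nt = 454.6 MPa.
R_n = F'_nt · A_b · n = 454.6 × 314.2 × 4 / 1000 = 571.3 kN.
Design strength φR_n = 0.75 × 571.3 = 428 kN.

428 kN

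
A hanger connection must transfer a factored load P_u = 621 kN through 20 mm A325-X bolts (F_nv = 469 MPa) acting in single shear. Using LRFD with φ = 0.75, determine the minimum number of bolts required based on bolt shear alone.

6 bolts

A_b = π·20²/4 = 314.2 mm².
Per-bolt design strength φR_n = 0.75 × 469 × 314.2 × 1 / 1000 = 110.5 kN.
n ≥ 621 / 110.5 = 5.62 → use 6 bolts.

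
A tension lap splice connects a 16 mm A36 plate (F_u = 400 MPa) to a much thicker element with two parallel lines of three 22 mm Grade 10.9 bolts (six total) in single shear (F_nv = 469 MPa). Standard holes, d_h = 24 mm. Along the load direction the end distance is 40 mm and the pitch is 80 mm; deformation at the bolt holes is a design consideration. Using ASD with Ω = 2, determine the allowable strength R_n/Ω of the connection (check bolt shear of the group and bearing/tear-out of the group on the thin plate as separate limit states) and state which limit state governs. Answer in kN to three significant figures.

Bolt shear: A_b = π·22²/4 = 380.1 mm²; R_n = 469 × 380.1 × 6 × 1 / 1000 = 1070 kN → 1070 / 2 = 535 kN.
Bearing (1.2 l_c t F_u ≤ 2.4 d t F_u): upper limit = 2.4·22·16·400 / 1000 = 337.9 kN.
  Edge l_c = 40 − 24/2 = 28 → r_n = 215 kN; interior l_c = 80 − 24 = 56 → r_n = 337.9 kN.
  R_n,bearing = 2·215 + 4·337.9 = 1782 kN → 1782 / 2 = 891 kN.
Bolt shear governs: 535 kN.

535 kN (bolt shear governs)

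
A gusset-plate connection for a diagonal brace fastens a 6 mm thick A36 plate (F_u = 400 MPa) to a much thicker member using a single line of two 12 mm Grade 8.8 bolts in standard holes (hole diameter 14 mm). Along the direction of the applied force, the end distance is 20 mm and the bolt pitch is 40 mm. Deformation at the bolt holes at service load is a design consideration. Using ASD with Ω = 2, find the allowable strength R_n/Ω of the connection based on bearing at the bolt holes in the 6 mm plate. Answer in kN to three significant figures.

Per bolt r_n = 1.2 l_c t F_u ≤ 2.4 d t F_u; upper limit = 2.4 × 12 × 6 × 400 / 1000 = 69.12 kN.
Edge bolt: l_c = 20 − 14/2 = 13 mm → 1.2 × 13 × 6 × 400 / 1000 = 37.44 → r_n = 37.44 kN.
Interior bolts: l_c = 40 − 14 = 26 mm → 1.2 × 26 × 6 × 400 / 1000 = 74.88 → r_n = 69.12 kN.
R_n = 1 × 37.44 + 1 × 69.12 = 106.6 kN.
Allowable strength R_n/Ω = 106.6 / 2 = 53.3 kN.

53.3 kN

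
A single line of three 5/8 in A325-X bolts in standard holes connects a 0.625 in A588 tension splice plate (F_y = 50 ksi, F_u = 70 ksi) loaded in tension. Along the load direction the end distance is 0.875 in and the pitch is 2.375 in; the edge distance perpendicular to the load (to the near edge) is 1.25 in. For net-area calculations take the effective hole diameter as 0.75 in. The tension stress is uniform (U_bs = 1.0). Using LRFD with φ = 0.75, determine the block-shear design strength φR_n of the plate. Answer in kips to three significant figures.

103 kips

Shear plane L_v = 0.875 + 2·2.375 = 5.625 in; A_gv = 5.625 × 0.625 = 3.516 in².
A_nv = (5.625 − 2.5·0.75) × 0.625 = 2.344 in².
A_nt = (1.25 − 0.5·0.75) × 0.625 = 0.5469 in².
0.6 F_u A_nv = 98.44 kips; 0.6 F_y A_gv = 105.5 kips → shear rupture governs the shear term.
R_n = 98.44 + 1.0 × 70 × 0.5469 = 136.7 kips.
Design strength φR_n = 0.75 × 136.7 = 103 kips.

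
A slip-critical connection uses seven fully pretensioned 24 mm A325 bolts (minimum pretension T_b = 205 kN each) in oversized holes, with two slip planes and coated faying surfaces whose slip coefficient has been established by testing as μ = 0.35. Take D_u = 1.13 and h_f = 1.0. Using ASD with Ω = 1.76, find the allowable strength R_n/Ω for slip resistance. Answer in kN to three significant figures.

R_n = μ · D_u · h_f · T_b · n_s · n_b = 0.35 × 1.13 × 1.0 × 205 × 2 × 7 = 1135 kN.
Allowable strength R_n/Ω = 1135 / 1.76 = 645 kN.

645 kN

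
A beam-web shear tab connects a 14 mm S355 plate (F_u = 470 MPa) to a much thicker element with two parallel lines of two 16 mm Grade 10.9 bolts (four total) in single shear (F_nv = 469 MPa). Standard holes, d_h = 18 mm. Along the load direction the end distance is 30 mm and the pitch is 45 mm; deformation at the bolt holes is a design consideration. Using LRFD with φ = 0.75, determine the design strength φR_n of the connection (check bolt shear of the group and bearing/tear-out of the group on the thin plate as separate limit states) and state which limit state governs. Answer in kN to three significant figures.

283 kN (bolt shear governs)

Bolt shear: A_b = π·16²/4 = 201.1 mm²; R_n = 469 × 201.1 × 4 × 1 / 1000 = 377.2 kN → 0.75 × 377.2 = 283 kN.
Bearing (1.2 l_c t F_u ≤ 2.4 d t F_u): upper limit = 2.4·16·14·470 / 1000 = 252.7 kN.
  Edge l_c = 30 − 18/2 = 21 → r_n = 165.8 kN; interior l_c = 45 − 18 = 27 → r_n = 213.2 kN.
  R_n,bearing = 2·165.8 + 2·213.2 = 758 kN → 0.75 × 758 = 569 kN.
Bolt shear governs: 283 kN.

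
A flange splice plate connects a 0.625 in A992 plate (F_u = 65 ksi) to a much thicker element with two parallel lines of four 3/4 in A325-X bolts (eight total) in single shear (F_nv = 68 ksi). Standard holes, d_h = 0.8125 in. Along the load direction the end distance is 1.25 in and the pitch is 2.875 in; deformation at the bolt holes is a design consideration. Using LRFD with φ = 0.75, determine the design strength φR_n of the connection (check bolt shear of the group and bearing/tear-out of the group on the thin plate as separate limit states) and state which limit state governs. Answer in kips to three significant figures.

Bolt shear: A_b = π·0.75²/4 = 0.4418 in²; R_n = 68 × 0.4418 × 8 × 1 = 240.3 kips → 0.75 × 240.3 = 180 kips.
Bearing (1.2 l_c t F_u ≤ 2.4 d t F_u): upper limit = 2.4·0.75·0.625·65 = 73.12 kips.
  Edge l_c = 1.25 − 0.8125/2 = 0.8438 → r_n = 41.13 kips; interior l_c = 2.875 − 0.8125 = 2.062 → r_n = 73.12 kips.
  R_n,bearing = 2·41.13 + 6·73.12 = 521 kips → 0.75 × 521 = 391 kips.
Bolt shear governs: 180 kips.

180 kips (bolt shear governs)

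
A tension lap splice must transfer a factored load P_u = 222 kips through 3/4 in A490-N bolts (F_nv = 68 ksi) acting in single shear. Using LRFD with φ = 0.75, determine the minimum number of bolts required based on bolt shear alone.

10 bolts

A_b = π·0.75²/4 = 0.4418 in².
Per-bolt design strength φR_n = 0.75 × 68 × 0.4418 × 1 = 22.53 kips.
n ≥ 222 / 22.53 = 9.853 → use 10 bolts.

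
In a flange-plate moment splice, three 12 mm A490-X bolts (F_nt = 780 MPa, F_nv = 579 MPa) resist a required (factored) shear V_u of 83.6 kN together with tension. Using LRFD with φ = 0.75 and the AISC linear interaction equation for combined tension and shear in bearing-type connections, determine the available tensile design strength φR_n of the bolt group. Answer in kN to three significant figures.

145 kN

A_b = π·12²/4 = 113.1 mm²; f_rv = 83.6 × 1000 / (3 × 113.1) = 246.4 MPa.
F'_nt = 1.3 F_nt − (F_nt / φF_nv) f_rv = 1.3·780 − (780/(0.75·579))·246.4 = 571.4 MPa, capped at F_nt → F'_nt = 571.4 MPa.
R_n = F'_nt · A_b · n = 571.4 × 113.1 × 3 / 1000 = 193.9 kN.
Design strength φR_n = 0.75 × 193.9 = 145 kN.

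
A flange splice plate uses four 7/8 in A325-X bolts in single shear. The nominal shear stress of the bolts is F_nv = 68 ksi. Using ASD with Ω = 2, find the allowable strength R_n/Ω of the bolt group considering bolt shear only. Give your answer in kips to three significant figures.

81.8 kips

A_b = π × 0.875² / 4 = 0.6013 in².
R_n = F_nv · A_b · n · n_s = 68 × 0.6013 × 4 × 1 = 163.6 kips.
Allowable strength R_n/Ω = 163.6 / 2 = 81.8 kips.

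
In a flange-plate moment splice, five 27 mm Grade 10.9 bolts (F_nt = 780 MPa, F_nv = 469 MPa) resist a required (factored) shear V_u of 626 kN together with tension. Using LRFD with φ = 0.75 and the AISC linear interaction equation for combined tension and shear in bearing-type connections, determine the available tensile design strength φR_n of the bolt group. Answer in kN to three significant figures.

1140 kN

A_b = π·27²/4 = 572.6 mm²; f_rv = 626 × 1000 / (5 × 572.6) = 218.7 MPa.
F'_nt = 1.3 F_nt − (F_nt / φF_nv) f_rv = 1.3·780 − (780/(0.75·469))·218.7 = 529.1 MPa, capped at F_nt → F'_nt = 529.1 MPa.
R_n = F'_nt · A_b · n = 529.1 × 572.6 × 5 / 1000 = 1515 kN.
Design strength φR_n = 0.75 × 1515 = 1140 kN.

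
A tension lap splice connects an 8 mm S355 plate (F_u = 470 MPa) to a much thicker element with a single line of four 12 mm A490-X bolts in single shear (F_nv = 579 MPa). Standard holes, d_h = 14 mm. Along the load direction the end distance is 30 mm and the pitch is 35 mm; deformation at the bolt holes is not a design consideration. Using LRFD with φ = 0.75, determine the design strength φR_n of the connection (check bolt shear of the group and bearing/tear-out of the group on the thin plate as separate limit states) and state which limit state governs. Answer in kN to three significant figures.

Bolt shear: A_b = π·12²/4 = 113.1 mm²; R_n = 579 × 113.1 × 4 × 1 / 1000 = 261.9 kN → 0.75 × 261.9 = 196 kN.
Bearing (1.5 l_c t F_u ≤ 3.0 d t F_u): upper limit = 3.0·12·8·470 / 1000 = 135.4 kN.
  Edge l_c = 30 − 14/2 = 23 → r_n = 129.7 kN; interior l_c = 35 − 14 = 21 → r_n = 118.4 kN.
  R_n,bearing = 1·129.7 + 3·118.4 = 485 kN → 0.75 × 485 = 364 kN.
Bolt shear governs: 196 kN.

196 kN (bolt shear governs)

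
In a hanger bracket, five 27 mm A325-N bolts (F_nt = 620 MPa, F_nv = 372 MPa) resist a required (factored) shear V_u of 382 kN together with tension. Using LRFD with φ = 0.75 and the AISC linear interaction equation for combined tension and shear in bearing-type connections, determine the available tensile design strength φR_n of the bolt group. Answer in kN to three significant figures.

A_b = π·27²/4 = 572.6 mm²; f_rv = 382 × 1000 / (5 × 572.6) = 133.4 MPa.
F'_nt = 1.3 F_nt − (F_nt / φF_nv) f_rv = 1.3·620 − (620/(0.75·372))·133.4 = 509.5 MPa, capped at F_nt → F'_nt = 509.5 MPa.
R_n = F'_nt · A_b · n = 509.5 × 572.6 × 5 / 1000 = 1459 kN.
Design strength φR_n = 0.75 × 1459 = 1090 kN.

1090 kN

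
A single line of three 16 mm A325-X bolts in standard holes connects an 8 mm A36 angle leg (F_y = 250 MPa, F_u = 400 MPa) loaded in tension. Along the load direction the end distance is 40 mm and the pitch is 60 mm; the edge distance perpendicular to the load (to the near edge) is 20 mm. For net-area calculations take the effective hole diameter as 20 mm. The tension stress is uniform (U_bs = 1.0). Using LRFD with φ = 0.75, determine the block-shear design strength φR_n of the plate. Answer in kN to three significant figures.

Shear plane L_v = 40 + 2·60 = 160 mm; A_gv = 160 × 8 = 1280 mm².
A_nv = (160 − 2.5·20) × 8 = 880 mm².
A_nt = (20 − 0.5·20) × 8 = 80 mm².
0.6 F_u A_nv = 211.2 kN; 0.6 F_y A_gv = 192 kN → shear yielding governs the shear term.
R_n = 192 + 1.0 × 400 × 80 / 1000 = 224 kN.
Design strength φR_n = 0.75 × 224 = 168 kN.

168 kN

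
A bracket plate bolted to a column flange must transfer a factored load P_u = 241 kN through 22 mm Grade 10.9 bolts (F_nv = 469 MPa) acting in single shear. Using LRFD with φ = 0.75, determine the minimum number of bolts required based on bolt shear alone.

A_b = π·22²/4 = 380.1 mm².
Per-bolt design strength φR_n = 0.75 × 469 × 380.1 × 1 / 1000 = 133.7 kN.
n ≥ 241 / 133.7 = 1.802 → use 2 bolts.

2 bolts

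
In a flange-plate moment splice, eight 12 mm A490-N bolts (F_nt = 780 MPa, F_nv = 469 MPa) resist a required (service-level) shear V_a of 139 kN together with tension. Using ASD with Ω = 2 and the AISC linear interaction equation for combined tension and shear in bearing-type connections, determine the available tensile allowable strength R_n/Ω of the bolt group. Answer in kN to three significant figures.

228 kN

A_b = π·12²/4 = 113.1 mm²; f_rv = 139 × 1000 / (8 × 113.1) = 153.6 MPa.
F'_nt = 1.3 F_nt − (Ω F_nt / F_nv) f_rv = 1.3·780 − (2·780/469)·153.6 = 503 MPa, capped at F_nt → F'_nt = 503 MPa.
R_n = F'_nt · A_b · n = 503 × 113.1 × 8 / 1000 = 455.1 kN.
Allowable strength R_n/Ω = 455.1 / 2 = 228 kN.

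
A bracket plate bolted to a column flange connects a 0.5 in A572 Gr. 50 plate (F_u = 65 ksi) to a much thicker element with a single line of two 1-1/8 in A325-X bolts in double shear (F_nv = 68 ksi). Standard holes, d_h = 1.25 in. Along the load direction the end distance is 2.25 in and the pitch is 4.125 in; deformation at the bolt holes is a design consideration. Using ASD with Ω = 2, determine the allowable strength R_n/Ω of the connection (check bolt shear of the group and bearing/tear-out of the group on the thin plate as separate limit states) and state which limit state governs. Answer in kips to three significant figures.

75.6 kips (bearing governs)

Bolt shear: A_b = π·1.125²/4 = 0.994 in²; R_n = 68 × 0.994 × 2 × 2 = 270.4 kips → 270.4 / 2 = 135 kips.
Bearing (1.2 l_c t F_u ≤ 2.4 d t F_u): upper limit = 2.4·1.125·0.5·65 = 87.75 kips.
  Edge l_c = 2.25 − 1.25/2 = 1.625 → r_n = 63.38 kips; interior l_c = 4.125 − 1.25 = 2.875 → r_n = 87.75 kips.
  R_n,bearing = 1·63.38 + 1·87.75 = 151.1 kips → 151.1 / 2 = 75.6 kips.
Bearing governs: 75.6 kips.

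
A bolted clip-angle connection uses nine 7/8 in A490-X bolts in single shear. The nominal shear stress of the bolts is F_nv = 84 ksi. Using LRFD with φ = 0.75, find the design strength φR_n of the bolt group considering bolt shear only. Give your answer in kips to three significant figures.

341 kips

A_b = π × 0.875² / 4 = 0.6013 in².
R_n = F_nv · A_b · n · n_s = 84 × 0.6013 × 9 × 1 = 454.6 kips.
Design strength φR_n = 0.75 × 454.6 = 341 kips.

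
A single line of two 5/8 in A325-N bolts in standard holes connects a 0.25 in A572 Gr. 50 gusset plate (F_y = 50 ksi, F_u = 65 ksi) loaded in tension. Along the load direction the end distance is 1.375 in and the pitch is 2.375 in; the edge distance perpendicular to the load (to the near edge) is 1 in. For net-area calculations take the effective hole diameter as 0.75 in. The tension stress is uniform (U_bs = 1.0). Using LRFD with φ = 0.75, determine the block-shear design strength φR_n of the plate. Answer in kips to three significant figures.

26.8 kips

Shear plane L_v = 1.375 + 1·2.375 = 3.75 in; A_gv = 3.75 × 0.25 = 0.9375 in².
A_nv = (3.75 − 1.5·0.75) × 0.25 = 0.6562 in².
A_nt = (1 − 0.5·0.75) × 0.25 = 0.1562 in².
0.6 F_u A_nv = 25.59 kips; 0.6 F_y A_gv = 28.12 kips → shear rupture governs the shear term.
R_n = 25.59 + 1.0 × 65 × 0.1562 = 35.75 kips.
Design strength φR_n = 0.75 × 35.75 = 26.8 kips.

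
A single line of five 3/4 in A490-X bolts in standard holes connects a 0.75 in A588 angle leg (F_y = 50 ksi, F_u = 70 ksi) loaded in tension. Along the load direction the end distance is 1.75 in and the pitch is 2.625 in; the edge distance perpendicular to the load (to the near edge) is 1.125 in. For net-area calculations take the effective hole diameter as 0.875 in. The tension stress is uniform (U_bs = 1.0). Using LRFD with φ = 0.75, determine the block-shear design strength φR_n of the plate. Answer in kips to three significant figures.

223 kips

Shear plane L_v = 1.75 + 4·2.625 = 12.25 in; A_gv = 12.25 × 0.75 = 9.188 in².
A_nv = (12.25 − 4.5·0.875) × 0.75 = 6.234 in².
A_nt = (1.125 − 0.5·0.875) × 0.75 = 0.5156 in².
0.6 F_u A_nv = 261.8 kips; 0.6 F_y A_gv = 275.6 kips → shear rupture governs the shear term.
R_n = 261.8 + 1.0 × 70 × 0.5156 = 297.9 kips.
Design strength φR_n = 0.75 × 297.9 = 223 kips.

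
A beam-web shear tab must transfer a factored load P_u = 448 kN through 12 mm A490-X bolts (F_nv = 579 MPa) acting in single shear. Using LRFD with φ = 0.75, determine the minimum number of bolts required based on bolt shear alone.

10 bolts

A_b = π·12²/4 = 113.1 mm².
Per-bolt design strength φR_n = 0.75 × 579 × 113.1 × 1 / 1000 = 49.11 kN.
n ≥ 448 / 49.11 = 9.122 → use 10 bolts.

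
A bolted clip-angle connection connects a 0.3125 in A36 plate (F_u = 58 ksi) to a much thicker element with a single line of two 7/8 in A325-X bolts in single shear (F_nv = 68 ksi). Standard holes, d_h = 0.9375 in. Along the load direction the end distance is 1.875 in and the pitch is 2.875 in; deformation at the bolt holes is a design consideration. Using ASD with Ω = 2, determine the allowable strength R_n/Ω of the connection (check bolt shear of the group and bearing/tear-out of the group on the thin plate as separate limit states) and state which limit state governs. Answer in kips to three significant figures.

34.3 kips (bearing governs)

Bolt shear: A_b = π·0.875²/4 = 0.6013 in²; R_n = 68 × 0.6013 × 2 × 1 = 81.78 kips → 81.78 / 2 = 40.9 kips.
Bearing (1.2 l_c t F_u ≤ 2.4 d t F_u): upper limit = 2.4·0.875·0.3125·58 = 38.06 kips.
  Edge l_c = 1.875 − 0.9375/2 = 1.406 → r_n = 30.59 kips; interior l_c = 2.875 − 0.9375 = 1.938 → r_n = 38.06 kips.
  R_n,bearing = 1·30.59 + 1·38.06 = 68.65 kips → 68.65 / 2 = 34.3 kips.
Bearing governs: 34.3 kips.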